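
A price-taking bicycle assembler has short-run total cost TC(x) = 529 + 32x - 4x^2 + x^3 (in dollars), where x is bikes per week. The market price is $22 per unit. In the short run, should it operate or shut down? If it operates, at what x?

Shut down

Variable cost is VC = 32x - 4x^2 + x^3, so AVC = VC/x = 32 - 4x + x^2 and MC = dTC/dx = 32 - 8x + 3x^2.
The AVC parabola has its vertex at x = 4/2 = 2, where AVC = 32 - 4·2 + 2^2 = $28.
With P < min AVC ($22 < $28), every unit sold adds to the loss.
Best response: produce nothing and absorb the $529 fixed cost.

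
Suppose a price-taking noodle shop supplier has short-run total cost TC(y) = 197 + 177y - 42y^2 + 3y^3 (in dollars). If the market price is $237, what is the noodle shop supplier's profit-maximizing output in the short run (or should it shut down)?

Produce at y = 10

Strip out fixed cost: VC = 177y - 42y^2 + 3y^3. Then AVC = 177 - 42y + 3y^2 and MC = 177 - 84y + 9y^2.
The AVC parabola has its vertex at y = 42/6 = 7, where AVC = 177 - 42·7 + 3·7^2 = $30.
P = $237 exceeds min AVC = $30, so the firm stays open.
P = MC gives -60 - 84y + 9y^2 = 0, with roots -2/3 and 10. Take the larger (rising MC): y* = 10.
Check: AVC at y = 10 is $57 ≤ P, so revenue covers variable cost.
Profit = P·y − TC = 237·10 − 767 = $1603.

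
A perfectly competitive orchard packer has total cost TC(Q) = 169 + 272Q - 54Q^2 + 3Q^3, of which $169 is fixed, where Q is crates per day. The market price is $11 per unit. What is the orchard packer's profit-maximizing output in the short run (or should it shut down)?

Shut down

Variable cost is VC = 272Q - 54Q^2 + 3Q^3, so AVC = VC/Q = 272 - 54Q + 3Q^2 and MC = dTC/dQ = 272 - 108Q + 9Q^2.
AVC hits its minimum where MC = AVC, at Q = 9, giving min AVC = 272 - 54·9 + 3·9^2 = $29.
P = $11 lies below min AVC = $29; no output level covers variable cost.
Best response: produce nothing and absorb the $169 fixed cost.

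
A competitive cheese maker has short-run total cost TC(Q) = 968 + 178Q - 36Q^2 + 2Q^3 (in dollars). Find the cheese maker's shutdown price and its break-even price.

Shutdown price = $16; break-even price = $112

AVC = 178 - 36Q + 2Q^2; minimized at Q = 9, giving min AVC = $16. That is the shutdown price.
ATC = 968/Q + 178 - 36Q + 2Q^2. Setting dATC/dQ = −968/Q^2 − 36 + 4Q = 0 gives Q = 11 (since 4·11^3 − 36·11^2 = 968).
min ATC = 968/11 + 178 − 36·11 + 2·11^2 = $112. That is the break-even price.
Between these two prices the firm operates at a loss; above $112 it earns a profit.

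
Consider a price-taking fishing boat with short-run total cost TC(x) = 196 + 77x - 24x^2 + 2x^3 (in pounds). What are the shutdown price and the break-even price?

Shutdown price = min AVC. AVC = 77 - 24x + 2x^2, with vertex at x = 6 and minimum £5.
ATC = 196/x + 77 - 24x + 2x^2. Setting dATC/dx = −196/x^2 − 24 + 4x = 0 gives x = 7 (since 4·7^3 − 24·7^2 = 196).
min ATC = 196/7 + 77 − 24·7 + 2·7^2 = £35. That is the break-even price.
Between these two prices the firm operates at a loss; above £35 it earns a profit.

Shutdown price = £5; break-even price = £35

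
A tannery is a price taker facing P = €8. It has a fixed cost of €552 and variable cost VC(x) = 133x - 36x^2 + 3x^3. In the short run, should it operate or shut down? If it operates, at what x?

Shut down

Strip out fixed cost: VC = 133x - 36x^2 + 3x^3. Then AVC = 133 - 36x + 3x^2 and MC = 133 - 72x + 9x^2.
AVC is minimized where dAVC/dx = -36 + 6x = 0, at x = 6; min AVC = 133 - 36·6 + 3·6^2 = €25.
Since P = €8 < min AVC = €25, price fails to cover variable cost at any output.
Best response: produce nothing and absorb the €552 fixed cost.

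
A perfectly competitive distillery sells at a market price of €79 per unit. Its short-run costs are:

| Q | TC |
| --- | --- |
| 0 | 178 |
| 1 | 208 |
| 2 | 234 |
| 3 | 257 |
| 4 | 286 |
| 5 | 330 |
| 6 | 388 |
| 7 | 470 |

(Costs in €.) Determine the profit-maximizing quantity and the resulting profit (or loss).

Q = 6; profit = €86

Profit at each row (π = 79Q − TC): Q=0: -178; Q=1: -129; Q=2: -76; Q=3: -20; Q=4: 30; Q=5: 65; Q=6: 86; Q=7: 83.
Profit is maximized at Q = 6. AVC there is 210/6 = €35 ≤ P, so producing beats shutting down (which would give -€178).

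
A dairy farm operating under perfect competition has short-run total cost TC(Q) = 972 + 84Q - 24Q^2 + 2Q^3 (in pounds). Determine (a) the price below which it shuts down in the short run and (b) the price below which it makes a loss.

Shutdown price = min AVC. AVC = 84 - 24Q + 2Q^2, with vertex at Q = 6 and minimum £12.
ATC = 972/Q + 84 - 24Q + 2Q^2. Setting dATC/dQ = −972/Q^2 − 24 + 4Q = 0 gives Q = 9 (since 4·9^3 − 24·9^2 = 972).
min ATC = 972/9 + 84 − 24·9 + 2·9^2 = £138. That is the break-even price.
For £12 ≤ P < £138 the firm produces at a loss; below £12 it shuts down.

Shutdown price = £12; break-even price = £138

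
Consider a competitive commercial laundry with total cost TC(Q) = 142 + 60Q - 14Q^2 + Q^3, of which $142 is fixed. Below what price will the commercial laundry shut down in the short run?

Short-run supply begins at min AVC. From VC = 60Q - 14Q^2 + Q^3, AVC = 60 - 14Q + Q^2.
At the minimum of AVC, MC = AVC. MC = 60 - 28Q + 3Q^2; setting MC = AVC gives 2Q^2 - 14Q = 0, so Q = 7. min AVC = 11.
So the shutdown price is $11.

$11 per unit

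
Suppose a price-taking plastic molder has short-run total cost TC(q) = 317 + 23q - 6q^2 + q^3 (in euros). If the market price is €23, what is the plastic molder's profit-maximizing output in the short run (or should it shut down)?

Variable cost is VC = 23q - 6q^2 + q^3, so AVC = VC/q = 23 - 6q + q^2 and MC = dTC/dq = 23 - 12q + 3q^2.
AVC hits its minimum where MC = AVC, at q = 3, giving min AVC = 23 - 6·3 + 3^2 = €14.
P = €23 exceeds min AVC = €14, so the firm stays open.
Set P = MC: 23 = 23 - 12q + 3q^2 → -12q + 3q^2 = 0. The roots are q = 0 and q = 4; the profit-maximizing output is on the rising part of MC, so q* = 4.
Check: AVC at q = 4 is €15 ≤ P, so revenue covers variable cost.
Profit = P·q − TC = 23·4 − 377 = -€285, a loss, but smaller than the €317 fixed cost the firm would lose by shutting down.

Produce at q = 4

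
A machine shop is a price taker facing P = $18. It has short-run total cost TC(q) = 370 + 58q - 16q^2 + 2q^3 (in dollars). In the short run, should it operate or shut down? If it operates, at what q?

Shut down

Variable cost is VC = 58q - 16q^2 + 2q^3, so AVC = VC/q = 58 - 16q + 2q^2 and MC = dTC/dq = 58 - 32q + 6q^2.
AVC is minimized where dAVC/dq = -16 + 4q = 0, at q = 4; min AVC = 58 - 16·4 + 2·4^2 = $26.
P = $18 lies below min AVC = $26; no output level covers variable cost.
Best response: produce nothing and absorb the $370 fixed cost.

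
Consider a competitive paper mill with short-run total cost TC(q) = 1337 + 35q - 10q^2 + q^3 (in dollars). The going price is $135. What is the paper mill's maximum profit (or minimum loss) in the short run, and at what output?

AVC = 35 - 10q + q^2; min AVC = $10 at q = 5. Since P = $135 ≥ min AVC, the firm produces.
With MC = 35 - 20q + 3q^2, P = MC on the upward-sloping part at q* = 10.
TR = 135·10 = 1350. TC = 1337 + 350 = 1687. Profit = 1350 − 1687 = -$337.
Shutting down would mean losing the fixed cost of $1337, so operating at a loss of $337 is better by $1000.

Profit = -$337 at q = 10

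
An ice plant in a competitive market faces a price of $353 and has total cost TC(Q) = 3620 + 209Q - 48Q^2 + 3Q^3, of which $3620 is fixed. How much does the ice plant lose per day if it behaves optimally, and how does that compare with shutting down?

AVC = 209 - 48Q + 3Q^2; min AVC = $17 at Q = 8. Since P = $353 ≥ min AVC, the firm produces.
With MC = 209 - 96Q + 9Q^2, P = MC on the upward-sloping part at Q* = 12.
TR = 353·12 = 4236. TC = 3620 + 780 = 4400. Profit = 4236 − 4400 = -$164.
By producing, the firm covers all variable cost plus $3456 of fixed cost; shutting down would lose the full $3620.

Profit = -$164 at Q = 12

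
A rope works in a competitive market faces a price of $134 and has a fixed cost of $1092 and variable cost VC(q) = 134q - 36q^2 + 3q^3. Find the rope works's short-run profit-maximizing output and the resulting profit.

AVC = 134 - 36q + 3q^2 has its minimum $26 at q = 6; price $134 clears that bar, so the firm operates.
MC = 134 - 72q + 9q^2. Setting P = MC and taking the root on the rising branch gives q* = 8.
TR = 134·8 = 1072. TC = 1092 + 304 = 1396. Profit = 1072 − 1396 = -$324.
Shutting down would mean losing the fixed cost of $1092, so operating at a loss of $324 is better by $768.

Profit = -$324 at q = 8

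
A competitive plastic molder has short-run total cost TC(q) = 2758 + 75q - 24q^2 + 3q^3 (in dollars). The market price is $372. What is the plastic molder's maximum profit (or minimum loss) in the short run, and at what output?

Profit = -$328 at q = 9

AVC = 75 - 24q + 3q^2; min AVC = $27 at q = 4. Since P = $372 ≥ min AVC, the firm produces.
With MC = 75 - 48q + 9q^2, P = MC on the upward-sloping part at q* = 9.
TR = 372·9 = 3348. TC = 2758 + 918 = 3676. Profit = 3348 − 3676 = -$328.
By producing, the firm covers all variable cost plus $2430 of fixed cost; shutting down would lose the full $2758.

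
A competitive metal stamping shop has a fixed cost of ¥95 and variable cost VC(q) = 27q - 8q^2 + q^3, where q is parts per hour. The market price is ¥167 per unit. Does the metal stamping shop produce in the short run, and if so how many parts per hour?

Produce at q = 10

Strip out fixed cost: VC = 27q - 8q^2 + q^3. Then AVC = 27 - 8q + q^2 and MC = 27 - 16q + 3q^2.
AVC hits its minimum where MC = AVC, at q = 4, giving min AVC = 27 - 8·4 + 4^2 = ¥11.
P = ¥167 exceeds min AVC = ¥11, so the firm stays open.
Set P = MC: 167 = 27 - 16q + 3q^2 → -140 - 16q + 3q^2 = 0. The roots are q = -14/3 and q = 10; the profit-maximizing output is on the rising part of MC, so q* = 10.
Check: AVC at q = 10 is ¥47 ≤ P, so revenue covers variable cost.
Profit = P·q − TC = 167·10 − 565 = ¥1105.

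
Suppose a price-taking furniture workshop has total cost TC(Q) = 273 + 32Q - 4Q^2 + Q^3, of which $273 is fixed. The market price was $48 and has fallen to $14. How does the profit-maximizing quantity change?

AVC = 32 - 4Q + Q^2, minimized at Q = 2 where min AVC = $28. MC = 32 - 8Q + 3Q^2.
With P = $48 above the shutdown price, P = MC gives Q = 4.
At P = $14 < min AVC = $28, price no longer covers variable cost at any output, so the firm shuts down: Q = 0.

Output falls from 4 to 0 (the firm shuts down)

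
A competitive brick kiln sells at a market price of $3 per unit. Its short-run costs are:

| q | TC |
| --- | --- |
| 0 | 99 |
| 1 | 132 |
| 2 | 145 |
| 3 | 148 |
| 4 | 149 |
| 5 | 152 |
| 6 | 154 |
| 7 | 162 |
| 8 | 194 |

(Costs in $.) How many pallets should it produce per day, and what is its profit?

q = 0 (shut down); profit = -$99

Tabulate TR − TC: q=0: -99; q=1: -129; q=2: -139; q=3: -139; q=4: -137; q=5: -137; q=6: -136; q=7: -141; q=8: -170.
Profit is highest at q = 0. Equivalently, the lowest AVC in the table is 63/7 ≈ $9 at q = 7, and P = $3 falls below it — price never covers variable cost, so the firm shuts down and loses only its fixed cost.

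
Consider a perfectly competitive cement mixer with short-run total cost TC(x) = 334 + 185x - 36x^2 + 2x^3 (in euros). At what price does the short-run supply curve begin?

The firm shuts down when price falls below the minimum of average variable cost. AVC = VC/x = 185 - 36x + 2x^2.
dAVC/dx = -36 + 4x = 0 gives x = 9. min AVC = 185 - 36·9 + 2·9^2 = 23.
So the shutdown price is €23.

€23 per unit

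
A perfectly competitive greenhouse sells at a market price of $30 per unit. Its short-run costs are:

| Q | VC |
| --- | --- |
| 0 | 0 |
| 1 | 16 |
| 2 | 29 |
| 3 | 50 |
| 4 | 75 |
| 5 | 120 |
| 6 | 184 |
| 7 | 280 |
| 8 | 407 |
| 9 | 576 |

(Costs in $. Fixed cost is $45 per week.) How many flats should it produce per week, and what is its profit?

Q = 4; profit = $0

Profit at each row (π = 30Q − TC): Q=0: -45; Q=1: -31; Q=2: -14; Q=3: -5; Q=4: 0; Q=5: -15; Q=6: -49; Q=7: -115; Q=8: -212; Q=9: -351.
Profit is maximized at Q = 4. AVC there is 75/4 = $18.75 ≤ P, so producing beats shutting down (which would give -$45).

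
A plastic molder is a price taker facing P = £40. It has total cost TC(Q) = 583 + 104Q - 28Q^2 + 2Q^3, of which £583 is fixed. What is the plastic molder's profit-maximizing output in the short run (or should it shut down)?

Produce at Q = 8

Variable cost is VC = 104Q - 28Q^2 + 2Q^3, so AVC = VC/Q = 104 - 28Q + 2Q^2 and MC = dTC/dQ = 104 - 56Q + 6Q^2.
AVC hits its minimum where MC = AVC, at Q = 7, giving min AVC = 104 - 28·7 + 2·7^2 = £6.
Because £40 ≥ £6, revenue can cover variable cost; the firm operates.
Set P = MC: 40 = 104 - 56Q + 6Q^2 → 64 - 56Q + 6Q^2 = 0. The roots are Q = 4/3 and Q = 8; the profit-maximizing output is on the rising part of MC, so Q* = 8.
Check: AVC at Q = 8 is £8 ≤ P, so revenue covers variable cost.
Profit = P·Q − TC = 40·8 − 647 = -£327, a loss, but smaller than the £583 fixed cost the firm would lose by shutting down.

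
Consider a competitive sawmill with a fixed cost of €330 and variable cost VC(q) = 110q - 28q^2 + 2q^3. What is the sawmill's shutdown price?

The firm shuts down when price falls below the minimum of average variable cost. AVC = VC/q = 110 - 28q + 2q^2.
dAVC/dq = -28 + 4q = 0 gives q = 7. min AVC = 110 - 28·7 + 2·7^2 = 12.
The firm shuts down for any P below €12.

€12 per unit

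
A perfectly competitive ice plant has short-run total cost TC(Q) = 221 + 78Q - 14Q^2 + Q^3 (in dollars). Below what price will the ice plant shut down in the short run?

Short-run supply begins at min AVC. From VC = 78Q - 14Q^2 + Q^3, AVC = 78 - 14Q + Q^2.
dAVC/dQ = -14 + 2Q = 0 gives Q = 7. min AVC = 78 - 14·7 + 7^2 = 29.
For P < $29 the firm produces nothing.

$29 per unit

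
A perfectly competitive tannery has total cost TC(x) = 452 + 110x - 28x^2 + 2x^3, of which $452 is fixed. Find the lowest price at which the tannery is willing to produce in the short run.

The firm shuts down when price falls below the minimum of average variable cost. AVC = VC/x = 110 - 28x + 2x^2.
At the minimum of AVC, MC = AVC. MC = 110 - 56x + 6x^2; setting MC = AVC gives 4x^2 - 28x = 0, so x = 7. min AVC = 12.
For P < $12 the firm produces nothing.

$12 per unit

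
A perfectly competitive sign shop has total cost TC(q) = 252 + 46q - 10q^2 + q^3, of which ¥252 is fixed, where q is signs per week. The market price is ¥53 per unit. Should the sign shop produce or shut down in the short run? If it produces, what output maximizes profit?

Produce at q = 7

From TC, MC = TC'(q) = 46 - 20q + 3q^2 and AVC = VC/q = 46 - 10q + q^2.
AVC is minimized where dAVC/dq = -10 + 2q = 0, at q = 5; min AVC = 46 - 10·5 + 5^2 = ¥21.
P = ¥53 exceeds min AVC = ¥21, so the firm stays open.
P = MC gives -7 - 20q + 3q^2 = 0, with roots -1/3 and 7. Take the larger (rising MC): q* = 7.
Check: AVC at q = 7 is ¥25 ≤ P, so revenue covers variable cost.
Profit = P·q − TC = 53·7 − 427 = -¥56, a loss, but smaller than the ¥252 fixed cost the firm would lose by shutting down.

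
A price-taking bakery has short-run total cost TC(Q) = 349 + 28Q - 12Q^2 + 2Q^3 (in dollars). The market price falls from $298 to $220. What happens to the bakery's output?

MC = 28 - 24Q + 6Q^2; the shutdown threshold is min AVC = $10 (at Q = 3).
At P = $298 ≥ min AVC, set P = MC on the rising branch: Q = 9.
At P = $220 ≥ min AVC, set P = MC: Q = 8. The firm stays open but cuts output.

Output falls from 9 to 8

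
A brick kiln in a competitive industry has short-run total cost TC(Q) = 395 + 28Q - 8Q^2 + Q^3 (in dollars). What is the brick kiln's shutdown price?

The shutdown price is the minimum of AVC. VC = 28Q - 8Q^2 + Q^3, so AVC = 28 - 8Q + Q^2.
dAVC/dQ = -8 + 2Q = 0 gives Q = 4. min AVC = 28 - 8·4 + 4^2 = 12.
The firm shuts down for any P below $12.

$12 per unit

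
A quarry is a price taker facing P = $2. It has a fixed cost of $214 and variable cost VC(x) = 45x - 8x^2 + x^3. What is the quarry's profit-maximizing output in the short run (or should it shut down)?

Shut down

Strip out fixed cost: VC = 45x - 8x^2 + x^3. Then AVC = 45 - 8x + x^2 and MC = 45 - 16x + 3x^2.
The AVC parabola has its vertex at x = 8/2 = 4, where AVC = 45 - 8·4 + 4^2 = $29.
P = $2 lies below min AVC = $29; no output level covers variable cost.
Best response: produce nothing and absorb the $214 fixed cost.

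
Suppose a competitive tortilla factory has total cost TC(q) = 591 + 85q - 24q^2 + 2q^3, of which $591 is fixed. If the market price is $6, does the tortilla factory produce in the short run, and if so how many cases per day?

Shut down

Strip out fixed cost: VC = 85q - 24q^2 + 2q^3. Then AVC = 85 - 24q + 2q^2 and MC = 85 - 48q + 6q^2.
AVC hits its minimum where MC = AVC, at q = 6, giving min AVC = 85 - 24·6 + 2·6^2 = $13.
P = $6 lies below min AVC = $13; no output level covers variable cost.
Best response: produce nothing and absorb the $591 fixed cost.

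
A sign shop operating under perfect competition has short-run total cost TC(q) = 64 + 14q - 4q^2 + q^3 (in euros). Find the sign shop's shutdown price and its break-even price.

Shutdown price = €10; break-even price = €30

Shutdown price = min AVC. AVC = 14 - 4q + q^2, with vertex at q = 2 and minimum €10.
ATC = 64/q + 14 - 4q + q^2. Setting dATC/dq = −64/q^2 − 4 + 2q = 0 gives q = 4 (since 2·4^3 − 4·4^2 = 64).
min ATC = 64/4 + 14 − 4·4 + 4^2 = €30. That is the break-even price.
Between these two prices the firm operates at a loss; above €30 it earns a profit.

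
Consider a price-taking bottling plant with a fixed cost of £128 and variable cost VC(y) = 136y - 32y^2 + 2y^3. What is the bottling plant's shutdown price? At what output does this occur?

£8 per unit, at y = 8

The firm shuts down when price falls below the minimum of average variable cost. AVC = VC/y = 136 - 32y + 2y^2.
dAVC/dy = -32 + 4y = 0 gives y = 8. min AVC = 136 - 32·8 + 2·8^2 = 8.
The firm shuts down for any P below £8.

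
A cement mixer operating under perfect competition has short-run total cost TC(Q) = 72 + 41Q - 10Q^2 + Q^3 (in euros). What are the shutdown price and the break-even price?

Shutdown price = €16; break-even price = €29

AVC = 41 - 10Q + Q^2; minimized at Q = 5, giving min AVC = €16. That is the shutdown price.
ATC = 72/Q + 41 - 10Q + Q^2. Setting dATC/dQ = −72/Q^2 − 10 + 2Q = 0 gives Q = 6 (since 2·6^3 − 10·6^2 = 72).
min ATC = 72/6 + 41 − 10·6 + 6^2 = €29. That is the break-even price.
For €16 ≤ P < €29 the firm produces at a loss; below €16 it shuts down.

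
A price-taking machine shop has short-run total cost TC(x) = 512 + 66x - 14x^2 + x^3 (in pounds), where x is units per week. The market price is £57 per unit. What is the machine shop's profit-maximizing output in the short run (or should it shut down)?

Variable cost is VC = 66x - 14x^2 + x^3, so AVC = VC/x = 66 - 14x + x^2 and MC = dTC/dx = 66 - 28x + 3x^2.
AVC hits its minimum where MC = AVC, at x = 7, giving min AVC = 66 - 14·7 + 7^2 = £17.
Because £57 ≥ £17, revenue can cover variable cost; the firm operates.
Set P = MC: 57 = 66 - 28x + 3x^2 → 9 - 28x + 3x^2 = 0. The roots are x = 1/3 and x = 9; the profit-maximizing output is on the rising part of MC, so x* = 9.
Check: AVC at x = 9 is £21 ≤ P, so revenue covers variable cost.
Profit = P·x − TC = 57·9 − 701 = -£188, a loss, but smaller than the £512 fixed cost the firm would lose by shutting down.

Produce at x = 9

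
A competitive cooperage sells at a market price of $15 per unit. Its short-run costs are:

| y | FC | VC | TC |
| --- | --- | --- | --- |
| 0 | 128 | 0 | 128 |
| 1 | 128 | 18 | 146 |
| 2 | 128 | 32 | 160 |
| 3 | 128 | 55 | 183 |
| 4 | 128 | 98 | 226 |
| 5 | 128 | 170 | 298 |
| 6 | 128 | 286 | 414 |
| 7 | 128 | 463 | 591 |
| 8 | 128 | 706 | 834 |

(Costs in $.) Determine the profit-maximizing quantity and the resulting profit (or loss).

y = 0 (shut down); profit = -$128

Compute π = P·y − TC at each output: y=0: -128; y=1: -131; y=2: -130; y=3: -138; y=4: -166; y=5: -223; y=6: -324; y=7: -486; y=8: -714.
Profit is highest at y = 0. Equivalently, the lowest AVC in the table is 32/2 ≈ $16 at y = 2, and P = $15 falls below it — price never covers variable cost, so the firm shuts down and loses only its fixed cost.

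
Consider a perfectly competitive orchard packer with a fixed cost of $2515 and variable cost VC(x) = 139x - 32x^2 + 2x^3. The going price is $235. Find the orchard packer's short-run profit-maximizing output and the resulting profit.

AVC = 139 - 32x + 2x^2 has its minimum $11 at x = 8; price $235 clears that bar, so the firm operates.
With MC = 139 - 64x + 6x^2, P = MC on the upward-sloping part at x* = 12.
TR = 235·12 = 2820. TC = 2515 + 516 = 3031. Profit = 2820 − 3031 = -$211.
That loss of $211 beats the $2515 the firm would lose by shutting down; producing recovers $2304 of fixed cost.

Profit = -$211 at x = 12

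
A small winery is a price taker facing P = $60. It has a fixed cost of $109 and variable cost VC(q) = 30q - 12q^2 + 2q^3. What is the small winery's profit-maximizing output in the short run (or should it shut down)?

Produce at q = 5

From TC, MC = TC'(q) = 30 - 24q + 6q^2 and AVC = VC/q = 30 - 12q + 2q^2.
AVC is minimized where dAVC/dq = -12 + 4q = 0, at q = 3; min AVC = 30 - 12·3 + 2·3^2 = $12.
P = $60 exceeds min AVC = $12, so the firm stays open.
P = MC gives -30 - 24q + 6q^2 = 0, with roots -1 and 5. Take the larger (rising MC): q* = 5.
Check: AVC at q = 5 is $20 ≤ P, so revenue covers variable cost.
Profit = P·q − TC = 60·5 − 209 = $91.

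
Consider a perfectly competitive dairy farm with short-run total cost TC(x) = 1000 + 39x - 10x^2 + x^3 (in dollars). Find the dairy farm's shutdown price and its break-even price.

AVC = 39 - 10x + x^2; minimized at x = 5, giving min AVC = $14. That is the shutdown price.
ATC = 1000/x + 39 - 10x + x^2. Setting dATC/dx = −1000/x^2 − 10 + 2x = 0 gives x = 10 (since 2·10^3 − 10·10^2 = 1000).
min ATC = 1000/10 + 39 − 10·10 + 10^2 = $139. That is the break-even price.
Between these two prices the firm operates at a loss; above $139 it earns a profit.

Shutdown price = $14; break-even price = $139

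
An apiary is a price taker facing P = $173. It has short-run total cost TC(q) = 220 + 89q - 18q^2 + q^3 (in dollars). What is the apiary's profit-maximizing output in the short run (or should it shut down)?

Strip out fixed cost: VC = 89q - 18q^2 + q^3. Then AVC = 89 - 18q + q^2 and MC = 89 - 36q + 3q^2.
AVC hits its minimum where MC = AVC, at q = 9, giving min AVC = 89 - 18·9 + 9^2 = $8.
Since P = $173 ≥ min AVC = $8, price covers variable cost and the firm should produce.
Set P = MC: 173 = 89 - 36q + 3q^2 → -84 - 36q + 3q^2 = 0. The roots are q = -2 and q = 14; the profit-maximizing output is on the rising part of MC, so q* = 14.
Check: AVC at q = 14 is $33 ≤ P, so revenue covers variable cost.
Profit = P·q − TC = 173·14 − 682 = $1740.

Produce at q = 14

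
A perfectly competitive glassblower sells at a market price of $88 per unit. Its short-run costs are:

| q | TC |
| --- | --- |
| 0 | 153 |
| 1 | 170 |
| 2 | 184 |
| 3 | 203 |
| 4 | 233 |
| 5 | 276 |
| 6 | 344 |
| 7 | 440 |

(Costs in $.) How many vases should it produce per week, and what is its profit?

q = 6; profit = $184

Profit at each row (π = 88q − TC): q=0: -153; q=1: -82; q=2: -8; q=3: 61; q=4: 119; q=5: 164; q=6: 184; q=7: 176.
Profit is maximized at q = 6. AVC there is 191/6 = $31.83 ≤ P, so producing beats shutting down (which would give -$153).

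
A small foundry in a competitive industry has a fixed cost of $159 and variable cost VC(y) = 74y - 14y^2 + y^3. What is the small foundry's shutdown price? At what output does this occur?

$25 per unit, at y = 7

The shutdown price is the minimum of AVC. VC = 74y - 14y^2 + y^3, so AVC = 74 - 14y + y^2.
At the minimum of AVC, MC = AVC. MC = 74 - 28y + 3y^2; setting MC = AVC gives 2y^2 - 14y = 0, so y = 7. min AVC = 25.
For P < $25 the firm produces nothing.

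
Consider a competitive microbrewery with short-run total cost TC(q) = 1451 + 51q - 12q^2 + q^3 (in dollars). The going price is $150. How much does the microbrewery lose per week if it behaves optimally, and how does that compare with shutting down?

AVC = 51 - 12q + q^2 has its minimum $15 at q = 6; price $150 clears that bar, so the firm operates.
MC = 51 - 24q + 3q^2. Setting P = MC and taking the root on the rising branch gives q* = 11.
TR = 150·11 = 1650. TC = 1451 + 440 = 1891. Profit = 1650 − 1891 = -$241.
Shutting down would mean losing the fixed cost of $1451, so operating at a loss of $241 is better by $1210.

Profit = -$241 at q = 11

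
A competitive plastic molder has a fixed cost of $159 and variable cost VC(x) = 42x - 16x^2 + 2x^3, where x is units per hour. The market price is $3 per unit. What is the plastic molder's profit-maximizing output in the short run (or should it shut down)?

From TC, MC = TC'(x) = 42 - 32x + 6x^2 and AVC = VC/x = 42 - 16x + 2x^2.
AVC hits its minimum where MC = AVC, at x = 4, giving min AVC = 42 - 16·4 + 2·4^2 = $10.
P = $3 lies below min AVC = $10; no output level covers variable cost.
Shutting down limits the loss to fixed cost, $159.

Shut down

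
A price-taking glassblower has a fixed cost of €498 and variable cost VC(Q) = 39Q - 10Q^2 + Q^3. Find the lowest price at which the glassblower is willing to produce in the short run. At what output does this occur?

The firm shuts down when price falls below the minimum of average variable cost. AVC = VC/Q = 39 - 10Q + Q^2.
At the minimum of AVC, MC = AVC. MC = 39 - 20Q + 3Q^2; setting MC = AVC gives 2Q^2 - 10Q = 0, so Q = 5. min AVC = 14.
So the shutdown price is €14.

€14 per unit, at Q = 5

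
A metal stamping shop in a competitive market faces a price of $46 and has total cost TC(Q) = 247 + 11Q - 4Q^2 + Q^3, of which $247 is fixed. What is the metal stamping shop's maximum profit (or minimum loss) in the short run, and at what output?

Profit = -$97 at Q = 5

AVC = 11 - 4Q + Q^2; min AVC = $7 at Q = 2. Since P = $46 ≥ min AVC, the firm produces.
MC = 11 - 8Q + 3Q^2. Setting P = MC and taking the root on the rising branch gives Q* = 5.
TR = 46·5 = 230. TC = 247 + 80 = 327. Profit = 230 − 327 = -$97.
That loss of $97 beats the $247 the firm would lose by shutting down; producing recovers $150 of fixed cost.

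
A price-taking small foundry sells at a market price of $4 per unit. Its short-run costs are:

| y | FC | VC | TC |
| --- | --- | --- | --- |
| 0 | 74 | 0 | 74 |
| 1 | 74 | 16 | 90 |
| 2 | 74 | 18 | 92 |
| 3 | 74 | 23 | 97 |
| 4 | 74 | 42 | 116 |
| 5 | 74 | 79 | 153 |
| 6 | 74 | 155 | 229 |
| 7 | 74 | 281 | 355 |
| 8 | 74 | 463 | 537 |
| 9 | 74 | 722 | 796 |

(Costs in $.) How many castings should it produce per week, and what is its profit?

Profit at each row (π = 4y − TC): y=0: -74; y=1: -86; y=2: -84; y=3: -85; y=4: -100; y=5: -133; y=6: -205; y=7: -327; y=8: -505; y=9: -760.
Profit is highest at y = 0. Equivalently, the lowest AVC in the table is 23/3 ≈ $7.67 at y = 3, and P = $4 falls below it — price never covers variable cost, so the firm shuts down and loses only its fixed cost.

y = 0 (shut down); profit = -$74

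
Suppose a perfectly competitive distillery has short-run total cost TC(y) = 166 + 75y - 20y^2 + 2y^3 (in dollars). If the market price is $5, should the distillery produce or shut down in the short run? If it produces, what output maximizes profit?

Strip out fixed cost: VC = 75y - 20y^2 + 2y^3. Then AVC = 75 - 20y + 2y^2 and MC = 75 - 40y + 6y^2.
The AVC parabola has its vertex at y = 20/4 = 5, where AVC = 75 - 20·5 + 2·5^2 = $25.
P = $5 lies below min AVC = $25; no output level covers variable cost.
Best response: produce nothing and absorb the $166 fixed cost.

Shut down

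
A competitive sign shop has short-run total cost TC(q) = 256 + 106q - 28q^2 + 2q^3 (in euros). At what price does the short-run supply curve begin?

Short-run supply begins at min AVC. From VC = 106q - 28q^2 + 2q^3, AVC = 106 - 28q + 2q^2.
At the minimum of AVC, MC = AVC. MC = 106 - 56q + 6q^2; setting MC = AVC gives 4q^2 - 28q = 0, so q = 7. min AVC = 8.
So the shutdown price is €8.

€8 per unit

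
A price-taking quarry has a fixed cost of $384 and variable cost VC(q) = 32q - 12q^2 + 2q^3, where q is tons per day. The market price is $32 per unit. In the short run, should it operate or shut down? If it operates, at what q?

From TC, MC = TC'(q) = 32 - 24q + 6q^2 and AVC = VC/q = 32 - 12q + 2q^2.
AVC is minimized where dAVC/dq = -12 + 4q = 0, at q = 3; min AVC = 32 - 12·3 + 2·3^2 = $14.
Since P = $32 ≥ min AVC = $14, price covers variable cost and the firm should produce.
P = MC gives -24q + 6q^2 = 0, with roots 0 and 4. Take the larger (rising MC): q* = 4.
Check: AVC at q = 4 is $16 ≤ P, so revenue covers variable cost.
Profit = P·q − TC = 32·4 − 448 = -$320, a loss, but smaller than the $384 fixed cost the firm would lose by shutting down.

Produce at q = 4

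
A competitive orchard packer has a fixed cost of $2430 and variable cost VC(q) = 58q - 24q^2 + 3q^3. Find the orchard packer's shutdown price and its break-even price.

Shutdown price = $10; break-even price = $355

Shutdown price = min AVC. AVC = 58 - 24q + 3q^2, with vertex at q = 4 and minimum $10.
ATC = 2430/q + 58 - 24q + 3q^2. Setting dATC/dq = −2430/q^2 − 24 + 6q = 0 gives q = 9 (since 6·9^3 − 24·9^2 = 2430).
min ATC = 2430/9 + 58 − 24·9 + 3·9^2 = $355. That is the break-even price.
Between these two prices the firm operates at a loss; above $355 it earns a profit.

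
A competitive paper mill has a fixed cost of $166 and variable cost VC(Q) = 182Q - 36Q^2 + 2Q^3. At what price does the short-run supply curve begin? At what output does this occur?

$20 per unit, at Q = 9

Short-run supply begins at min AVC. From VC = 182Q - 36Q^2 + 2Q^3, AVC = 182 - 36Q + 2Q^2.
dAVC/dQ = -36 + 4Q = 0 gives Q = 9. min AVC = 182 - 36·9 + 2·9^2 = 20.
The firm shuts down for any P below $20.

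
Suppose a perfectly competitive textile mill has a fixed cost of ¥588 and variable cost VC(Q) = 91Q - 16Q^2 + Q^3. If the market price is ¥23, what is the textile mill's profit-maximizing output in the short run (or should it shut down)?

Shut down

From TC, MC = TC'(Q) = 91 - 32Q + 3Q^2 and AVC = VC/Q = 91 - 16Q + Q^2.
The AVC parabola has its vertex at Q = 16/2 = 8, where AVC = 91 - 16·8 + 8^2 = ¥27.
Since P = ¥23 < min AVC = ¥27, price fails to cover variable cost at any output.
The firm minimizes its loss by shutting down and losing only its fixed cost of ¥588.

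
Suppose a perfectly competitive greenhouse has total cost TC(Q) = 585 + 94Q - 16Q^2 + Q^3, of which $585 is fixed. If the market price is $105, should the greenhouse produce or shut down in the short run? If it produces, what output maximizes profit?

Produce at Q = 11

Strip out fixed cost: VC = 94Q - 16Q^2 + Q^3. Then AVC = 94 - 16Q + Q^2 and MC = 94 - 32Q + 3Q^2.
AVC hits its minimum where MC = AVC, at Q = 8, giving min AVC = 94 - 16·8 + 8^2 = $30.
P = $105 exceeds min AVC = $30, so the firm stays open.
Set P = MC: 105 = 94 - 32Q + 3Q^2 → -11 - 32Q + 3Q^2 = 0. The roots are Q = -1/3 and Q = 11; the profit-maximizing output is on the rising part of MC, so Q* = 11.
Check: AVC at Q = 11 is $39 ≤ P, so revenue covers variable cost.
Profit = P·Q − TC = 105·11 − 1014 = $141.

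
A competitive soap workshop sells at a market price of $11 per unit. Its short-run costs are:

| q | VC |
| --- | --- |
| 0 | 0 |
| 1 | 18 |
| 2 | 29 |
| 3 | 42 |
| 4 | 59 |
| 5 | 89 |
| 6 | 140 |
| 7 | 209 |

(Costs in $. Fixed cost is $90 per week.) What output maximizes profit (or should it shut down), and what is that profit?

Tabulate TR − TC: q=0: -90; q=1: -97; q=2: -97; q=3: -99; q=4: -105; q=5: -124; q=6: -164; q=7: -222.
Profit is highest at q = 0. Equivalently, the lowest AVC in the table is 42/3 ≈ $14 at q = 3, and P = $11 falls below it — price never covers variable cost, so the firm shuts down and loses only its fixed cost.

q = 0 (shut down); profit = -$90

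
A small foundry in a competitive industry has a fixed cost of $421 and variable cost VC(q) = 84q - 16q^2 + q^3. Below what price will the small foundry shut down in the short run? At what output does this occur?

Short-run supply begins at min AVC. From VC = 84q - 16q^2 + q^3, AVC = 84 - 16q + q^2.
At the minimum of AVC, MC = AVC. MC = 84 - 32q + 3q^2; setting MC = AVC gives 2q^2 - 16q = 0, so q = 8. min AVC = 20.
So the shutdown price is $20.

$20 per unit, at q = 8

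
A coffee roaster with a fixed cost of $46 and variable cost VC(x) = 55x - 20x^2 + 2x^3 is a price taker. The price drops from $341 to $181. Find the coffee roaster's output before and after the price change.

MC = 55 - 40x + 6x^2; the shutdown threshold is min AVC = $5 (at x = 5).
With P = $341 above the shutdown price, P = MC gives x = 11.
At P = $181 ≥ min AVC, set P = MC: x = 9. The firm stays open but cuts output.

Output falls from 11 to 9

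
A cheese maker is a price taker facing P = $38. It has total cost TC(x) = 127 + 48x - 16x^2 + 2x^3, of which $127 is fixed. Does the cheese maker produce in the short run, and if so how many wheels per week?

Produce at x = 5

From TC, MC = TC'(x) = 48 - 32x + 6x^2 and AVC = VC/x = 48 - 16x + 2x^2.
The AVC parabola has its vertex at x = 16/4 = 4, where AVC = 48 - 16·4 + 2·4^2 = $16.
Since P = $38 ≥ min AVC = $16, price covers variable cost and the firm should produce.
P = MC gives 10 - 32x + 6x^2 = 0, with roots 1/3 and 5. Take the larger (rising MC): x* = 5.
Check: AVC at x = 5 is $18 ≤ P, so revenue covers variable cost.
Profit = P·x − TC = 38·5 − 217 = -$27, a loss, but smaller than the $127 fixed cost the firm would lose by shutting down.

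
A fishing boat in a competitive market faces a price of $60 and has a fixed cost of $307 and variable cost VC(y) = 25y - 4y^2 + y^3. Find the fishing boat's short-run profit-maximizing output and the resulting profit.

AVC = 25 - 4y + y^2 has its minimum $21 at y = 2; price $60 clears that bar, so the firm operates.
MC = 25 - 8y + 3y^2. Setting P = MC and taking the root on the rising branch gives y* = 5.
TR = 60·5 = 300. TC = 307 + 150 = 457. Profit = 300 − 457 = -$157.
That loss of $157 beats the $307 the firm would lose by shutting down; producing recovers $150 of fixed cost.

Profit = -$157 at y = 5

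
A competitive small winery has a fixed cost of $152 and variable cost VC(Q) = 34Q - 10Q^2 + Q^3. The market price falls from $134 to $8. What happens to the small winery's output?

Output falls from 10 to 0 (the firm shuts down)

AVC = 34 - 10Q + Q^2, minimized at Q = 5 where min AVC = $9. MC = 34 - 20Q + 3Q^2.
At P = $134 ≥ min AVC, set P = MC on the rising branch: Q = 10.
At P = $8 < min AVC = $9, price no longer covers variable cost at any output, so the firm shuts down: Q = 0.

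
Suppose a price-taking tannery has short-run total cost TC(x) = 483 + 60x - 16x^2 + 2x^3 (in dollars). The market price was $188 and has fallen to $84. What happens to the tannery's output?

Output falls from 8 to 6

MC = 60 - 32x + 6x^2; the shutdown threshold is min AVC = $28 (at x = 4).
With P = $188 above the shutdown price, P = MC gives x = 8.
At P = $84 ≥ min AVC, set P = MC: x = 6. The firm stays open but cuts output.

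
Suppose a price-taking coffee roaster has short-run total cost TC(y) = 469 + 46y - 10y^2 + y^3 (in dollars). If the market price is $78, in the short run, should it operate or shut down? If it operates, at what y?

Produce at y = 8

From TC, MC = TC'(y) = 46 - 20y + 3y^2 and AVC = VC/y = 46 - 10y + y^2.
AVC hits its minimum where MC = AVC, at y = 5, giving min AVC = 46 - 10·5 + 5^2 = $21.
P = $78 exceeds min AVC = $21, so the firm stays open.
P = MC gives -32 - 20y + 3y^2 = 0, with roots -4/3 and 8. Take the larger (rising MC): y* = 8.
Check: AVC at y = 8 is $30 ≤ P, so revenue covers variable cost.
Profit = P·y − TC = 78·8 − 709 = -$85, a loss, but smaller than the $469 fixed cost the firm would lose by shutting down.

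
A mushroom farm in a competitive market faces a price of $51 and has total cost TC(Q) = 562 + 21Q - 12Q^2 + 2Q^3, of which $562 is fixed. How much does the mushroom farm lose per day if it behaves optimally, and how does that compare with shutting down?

AVC = 21 - 12Q + 2Q^2; min AVC = $3 at Q = 3. Since P = $51 ≥ min AVC, the firm produces.
MC = 21 - 24Q + 6Q^2. Setting P = MC and taking the root on the rising branch gives Q* = 5.
TR = 51·5 = 255. TC = 562 + 55 = 617. Profit = 255 − 617 = -$362.
Shutting down would mean losing the fixed cost of $562, so operating at a loss of $362 is better by $200.

Profit = -$362 at Q = 5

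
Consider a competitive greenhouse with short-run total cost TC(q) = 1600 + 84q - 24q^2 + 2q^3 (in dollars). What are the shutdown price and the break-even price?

AVC = 84 - 24q + 2q^2; minimized at q = 6, giving min AVC = $12. That is the shutdown price.
ATC = 1600/q + 84 - 24q + 2q^2. Setting dATC/dq = −1600/q^2 − 24 + 4q = 0 gives q = 10 (since 4·10^3 − 24·10^2 = 1600).
min ATC = 1600/10 + 84 − 24·10 + 2·10^2 = $204. That is the break-even price.
Between these two prices the firm operates at a loss; above $204 it earns a profit.

Shutdown price = $12; break-even price = $204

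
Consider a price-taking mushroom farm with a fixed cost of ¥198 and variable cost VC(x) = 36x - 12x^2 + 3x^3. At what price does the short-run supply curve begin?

The firm shuts down when price falls below the minimum of average variable cost. AVC = VC/x = 36 - 12x + 3x^2.
At the minimum of AVC, MC = AVC. MC = 36 - 24x + 9x^2; setting MC = AVC gives 6x^2 - 12x = 0, so x = 2. min AVC = 24.
So the shutdown price is ¥24.

¥24 per unit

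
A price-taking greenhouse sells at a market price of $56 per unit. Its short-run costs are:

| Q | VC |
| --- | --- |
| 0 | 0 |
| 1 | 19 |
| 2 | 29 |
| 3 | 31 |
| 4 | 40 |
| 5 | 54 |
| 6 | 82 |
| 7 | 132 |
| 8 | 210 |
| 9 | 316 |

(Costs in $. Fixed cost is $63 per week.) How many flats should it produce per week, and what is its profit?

Tabulate TR − TC: Q=0: -63; Q=1: -26; Q=2: 20; Q=3: 74; Q=4: 121; Q=5: 163; Q=6: 191; Q=7: 197; Q=8: 175; Q=9: 125.
Profit is maximized at Q = 7. AVC there is 132/7 = $18.86 ≤ P, so producing beats shutting down (which would give -$63).

Q = 7; profit = $197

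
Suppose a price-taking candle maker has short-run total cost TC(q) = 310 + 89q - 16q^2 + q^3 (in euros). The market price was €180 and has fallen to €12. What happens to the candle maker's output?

AVC = 89 - 16q + q^2, minimized at q = 8 where min AVC = €25. MC = 89 - 32q + 3q^2.
At P = €180 ≥ min AVC, set P = MC on the rising branch: q = 13.
At P = €12 < min AVC = €25, price no longer covers variable cost at any output, so the firm shuts down: q = 0.

Output falls from 13 to 0 (the firm shuts down)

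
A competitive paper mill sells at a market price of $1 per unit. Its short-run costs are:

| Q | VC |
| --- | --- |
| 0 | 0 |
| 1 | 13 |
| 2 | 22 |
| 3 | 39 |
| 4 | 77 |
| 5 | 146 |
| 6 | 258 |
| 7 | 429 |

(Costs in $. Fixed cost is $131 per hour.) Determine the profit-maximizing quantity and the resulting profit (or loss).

Q = 0 (shut down); profit = -$131

Profit at each row (π = 1Q − TC): Q=0: -131; Q=1: -143; Q=2: -151; Q=3: -167; Q=4: -204; Q=5: -272; Q=6: -383; Q=7: -553.
Profit is highest at Q = 0. Equivalently, the lowest AVC in the table is 22/2 ≈ $11 at Q = 2, and P = $1 falls below it — price never covers variable cost, so the firm shuts down and loses only its fixed cost.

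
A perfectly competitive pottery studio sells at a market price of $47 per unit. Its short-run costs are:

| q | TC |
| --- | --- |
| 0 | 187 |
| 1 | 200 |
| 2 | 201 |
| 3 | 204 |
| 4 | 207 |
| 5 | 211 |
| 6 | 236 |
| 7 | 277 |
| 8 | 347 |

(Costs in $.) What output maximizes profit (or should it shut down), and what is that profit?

q = 7; profit = $52

Tabulate TR − TC: q=0: -187; q=1: -153; q=2: -107; q=3: -63; q=4: -19; q=5: 24; q=6: 46; q=7: 52; q=8: 29.
Profit is maximized at q = 7. AVC there is 90/7 = $12.86 ≤ P, so producing beats shutting down (which would give -$187).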